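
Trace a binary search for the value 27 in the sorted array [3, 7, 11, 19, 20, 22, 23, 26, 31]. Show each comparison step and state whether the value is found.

Binary search for 27 in [3, 7, 11, 19, 20, 22, 23, 26, 31]:

lo=0, hi=8, mid=4, arr[mid]=20 -> 20 < 27, search right half
lo=5, hi=8, mid=6, arr[mid]=23 -> 23 < 27, search right half
lo=7, hi=8, mid=7, arr[mid]=26 -> 26 < 27, search right half
lo=8, hi=8, mid=8, arr[mid]=31 -> 31 > 27, search left half
lo=8 > hi=7, target 27 not found

Binary search determines that 27 is not in the array after 4 comparisons. The search space was exhausted without finding the target.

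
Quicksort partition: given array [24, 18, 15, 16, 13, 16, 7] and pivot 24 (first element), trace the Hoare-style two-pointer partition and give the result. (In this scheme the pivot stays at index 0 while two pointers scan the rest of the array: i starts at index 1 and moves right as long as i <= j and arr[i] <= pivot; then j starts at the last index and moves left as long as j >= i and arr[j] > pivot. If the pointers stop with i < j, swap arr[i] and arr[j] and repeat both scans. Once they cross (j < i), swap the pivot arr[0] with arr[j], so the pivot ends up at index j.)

Hoare-style two-pointer partition with pivot = 24:

Initial array: [24, 18, 15, 16, 13, 16, 7]

Pointers start at i = 1, j = 6.
i ends at 7, j ends at 6: the pointers have crossed (j < i), so scanning stops.

Swap pivot arr[0] with arr[6] to place pivot at position 6: [7, 18, 15, 16, 13, 16, 24]
Pivot position: 6

After partitioning with pivot 24, the array becomes [7, 18, 15, 16, 13, 16, 24]. The pivot is placed at index 6. All elements to the left of the pivot are <= 24, and all elements to the right are > 24.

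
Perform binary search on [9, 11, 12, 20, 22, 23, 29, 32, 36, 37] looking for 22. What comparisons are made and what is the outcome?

Binary search for 22 in [9, 11, 12, 20, 22, 23, 29, 32, 36, 37]:

lo=0, hi=9, mid=4, arr[mid]=22 -> Found target at index 4!

Binary search finds 22 at index 4 after 1 comparisons. The search repeatedly halves the search space by comparing with the middle element.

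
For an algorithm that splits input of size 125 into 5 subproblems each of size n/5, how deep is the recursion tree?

For divide and conquer with division factor 5:

Problem sizes at each level:
Level 0: 125
Level 1: 25
Level 2: 5
Level 3: 1

The root is level 0 and the size-1 base case is level 3 (the tree spans levels 0 through 3, i.e. 4 levels counting the root), so the depth is the number of divisions: log_5(125) = 3

The recursion tree depth is log_5(125) = 3. At each level, the problem size is divided by 5, so it takes 3 divisions to reduce to a base case of size 1. The algorithm makes 5 recursive calls at each level.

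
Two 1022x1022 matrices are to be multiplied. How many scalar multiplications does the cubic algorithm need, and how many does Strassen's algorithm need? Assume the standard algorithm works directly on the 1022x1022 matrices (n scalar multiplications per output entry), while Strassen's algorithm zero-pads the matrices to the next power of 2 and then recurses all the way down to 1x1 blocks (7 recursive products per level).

Matrix multiplication for 1022x1022 matrices:

Strassen's algorithm requires power-of-2 dimensions. Pad 1022x1022 to 1024x1024 (next power of 2).

Standard algorithm: 1022^3 = 1067462648 multiplications
Strassen's algorithm: 7^(log2(1024)) = 7^10 = 282475249 multiplications
Savings: 1067462648 - 282475249 = 784987399 multiplications

Standard: 1067462648 multiplications (1022^3). Strassen: 282475249 multiplications (7^10, after padding to 1024x1024). Strassen reduces 8 recursive multiplications to 7 at each level.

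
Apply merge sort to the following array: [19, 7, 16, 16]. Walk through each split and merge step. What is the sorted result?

Merge sort trace:

Split: [19, 7, 16, 16] -> [19, 7] and [16, 16]
  Split: [19, 7] -> [19] and [7]
  Merge: [19] + [7] -> [7, 19]
  Split: [16, 16] -> [16] and [16]
  Merge: [16] + [16] -> [16, 16]
Merge: [7, 19] + [16, 16] -> [7, 16, 16, 19]

Final sorted array: [7, 16, 16, 19]

The merge sort proceeds by recursively splitting the array and merging sorted halves.
After all merges, the sorted array is [7, 16, 16, 19].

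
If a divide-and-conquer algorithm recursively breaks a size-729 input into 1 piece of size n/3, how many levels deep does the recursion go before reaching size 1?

For divide and conquer with division factor 3:

Problem sizes at each level:
Level 0: 729
Level 1: 243
Level 2: 81
Level 3: 27
Level 4: 9
Level 5: 3
Level 6: 1

The root is level 0 and the size-1 base case is level 6 (the tree spans levels 0 through 6, i.e. 7 levels counting the root), so the depth is the number of divisions: log_3(729) = 6

The recursion tree depth is log_3(729) = 6. At each level, the problem size is divided by 3, so it takes 6 divisions to reduce to a base case of size 1. The algorithm makes 1 recursive call at each level.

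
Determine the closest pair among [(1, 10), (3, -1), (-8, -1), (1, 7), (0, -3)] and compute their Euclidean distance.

Computing all pairwise distances among 5 points:

d((1, 10), (3, -1)) = 11.1803
d((1, 10), (-8, -1)) = 14.2127
d((1, 10), (1, 7)) = 3.0 <-- minimum
d((1, 10), (0, -3)) = 13.0384
d((3, -1), (-8, -1)) = 11.0
d((3, -1), (1, 7)) = 8.2462
d((3, -1), (0, -3)) = 3.6056
d((-8, -1), (1, 7)) = 12.0416
d((-8, -1), (0, -3)) = 8.2462
d((1, 7), (0, -3)) = 10.0499

Closest pair: (1, 10) and (1, 7) with distance 3.0

The closest pair is (1, 10) and (1, 7) with Euclidean distance 3.0. For 5 points, brute-force pairwise comparison is shown above. For large n, the divide-and-conquer algorithm (sort by x, recurse on halves, check the dividing strip) achieves O(n log n).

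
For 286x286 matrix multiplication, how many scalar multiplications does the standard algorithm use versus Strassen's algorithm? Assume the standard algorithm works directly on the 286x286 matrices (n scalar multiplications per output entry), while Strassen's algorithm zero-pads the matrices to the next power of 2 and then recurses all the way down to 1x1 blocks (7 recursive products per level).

Matrix multiplication for 286x286 matrices:

Strassen's algorithm requires power-of-2 dimensions. Pad 286x286 to 512x512 (next power of 2).

Standard algorithm: 286^3 = 23393656 multiplications
Strassen's algorithm: 7^(log2(512)) = 7^9 = 40353607 multiplications
Difference: 23393656 - 40353607 = -16959951 (Strassen uses MORE here due to padding overhead — for small or just-over-power-of-2 n, padding can outweigh the per-level savings)

Standard: 23393656 multiplications (286^3). Strassen: 40353607 multiplications (7^9, after padding to 512x512). Strassen reduces 8 recursive multiplications to 7 at each level.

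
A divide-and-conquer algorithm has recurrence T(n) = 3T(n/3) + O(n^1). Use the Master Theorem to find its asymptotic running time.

Master Theorem for T(n) = 3T(n/3) + O(n^1):

a = 3, b = 3, c = 1
log_b(a) = log_3(3) = 1.0000

Case 2: c = 1 = log_3(3) = 1.0000
T(n) = O(n^1 log n) = O(n log n)

For T(n) = 3T(n/3) + O(n^1): log_3(3) = 1.0000. This is Case 2 of the Master Theorem (c = log_b(a), equal work at all levels), giving O(n log n).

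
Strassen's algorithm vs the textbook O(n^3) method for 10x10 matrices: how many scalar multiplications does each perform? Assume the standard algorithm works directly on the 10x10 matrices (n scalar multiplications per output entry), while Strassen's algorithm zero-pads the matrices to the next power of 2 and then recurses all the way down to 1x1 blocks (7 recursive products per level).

Matrix multiplication for 10x10 matrices:

Strassen's algorithm requires power-of-2 dimensions. Pad 10x10 to 16x16 (next power of 2).

Standard algorithm: 10^3 = 1000 multiplications
Strassen's algorithm: 7^(log2(16)) = 7^4 = 2401 multiplications
Difference: 1000 - 2401 = -1401 (Strassen uses MORE here due to padding overhead — for small or just-over-power-of-2 n, padding can outweigh the per-level savings)

Standard: 1000 multiplications (10^3). Strassen: 2401 multiplications (7^4, after padding to 16x16). Strassen reduces 8 recursive multiplications to 7 at each level.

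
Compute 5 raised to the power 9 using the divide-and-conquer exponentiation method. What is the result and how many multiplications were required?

Computing 5^9 by squaring (build up from 5^1; each line after the first costs one multiplication):

5^1 = 5
5^2 = (5^1)^2 = 5^2 = 25
5^4 = (5^2)^2 = 25^2 = 625
5^8 = (5^4)^2 = 625^2 = 390625
5^9 = 5 * 5^8 = 5 * 390625 = 1953125

Result: 1953125
Multiplications needed: 4 (4 lines after 5^1)

5^9 = 1953125. Using exponentiation by squaring, this requires 4 multiplications. The key idea: if the exponent is even, square the half-power; if odd, multiply by the base once.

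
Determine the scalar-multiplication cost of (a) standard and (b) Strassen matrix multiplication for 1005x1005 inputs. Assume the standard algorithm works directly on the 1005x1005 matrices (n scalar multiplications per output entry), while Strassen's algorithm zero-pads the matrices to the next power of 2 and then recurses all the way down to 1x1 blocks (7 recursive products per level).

Matrix multiplication for 1005x1005 matrices:

Strassen's algorithm requires power-of-2 dimensions. Pad 1005x1005 to 1024x1024 (next power of 2).

Standard algorithm: 1005^3 = 1015075125 multiplications
Strassen's algorithm: 7^(log2(1024)) = 7^10 = 282475249 multiplications
Savings: 1015075125 - 282475249 = 732599876 multiplications

Standard: 1015075125 multiplications (1005^3). Strassen: 282475249 multiplications (7^10, after padding to 1024x1024). Strassen reduces 8 recursive multiplications to 7 at each level.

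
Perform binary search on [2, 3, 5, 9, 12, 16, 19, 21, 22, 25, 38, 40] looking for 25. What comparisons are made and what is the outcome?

Binary search for 25 in [2, 3, 5, 9, 12, 16, 19, 21, 22, 25, 38, 40]:

lo=0, hi=11, mid=5, arr[mid]=16 -> 16 < 25, search right half
lo=6, hi=11, mid=8, arr[mid]=22 -> 22 < 25, search right half
lo=9, hi=11, mid=10, arr[mid]=38 -> 38 > 25, search left half
lo=9, hi=9, mid=9, arr[mid]=25 -> Found target at index 9!

Binary search finds 25 at index 9 after 4 comparisons. The search repeatedly halves the search space by comparing with the middle element.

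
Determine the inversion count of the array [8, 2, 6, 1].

Finding inversions in [8, 2, 6, 1]:

(0, 1): arr[0]=8 > arr[1]=2
(0, 2): arr[0]=8 > arr[2]=6
(0, 3): arr[0]=8 > arr[3]=1
(1, 3): arr[1]=2 > arr[3]=1
(2, 3): arr[2]=6 > arr[3]=1

Total inversions: 5

The array has 5 inversion(s): (0,1), (0,2), (0,3), (1,3), (2,3). Each pair (i,j) satisfies i < j and arr[i] > arr[j].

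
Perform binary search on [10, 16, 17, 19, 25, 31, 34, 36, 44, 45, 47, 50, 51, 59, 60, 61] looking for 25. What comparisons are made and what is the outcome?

Binary search for 25 in [10, 16, 17, 19, 25, 31, 34, 36, 44, 45, 47, 50, 51, 59, 60, 61]:

lo=0, hi=15, mid=7, arr[mid]=36 -> 36 > 25, search left half
lo=0, hi=6, mid=3, arr[mid]=19 -> 19 < 25, search right half
lo=4, hi=6, mid=5, arr[mid]=31 -> 31 > 25, search left half
lo=4, hi=4, mid=4, arr[mid]=25 -> Found target at index 4!

Binary search finds 25 at index 4 after 4 comparisons. The search repeatedly halves the search space by comparing with the middle element.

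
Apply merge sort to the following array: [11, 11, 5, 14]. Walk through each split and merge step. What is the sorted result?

Merge sort trace:

Split: [11, 11, 5, 14] -> [11, 11] and [5, 14]
  Split: [11, 11] -> [11] and [11]
  Merge: [11] + [11] -> [11, 11]
  Split: [5, 14] -> [5] and [14]
  Merge: [5] + [14] -> [5, 14]
Merge: [11, 11] + [5, 14] -> [5, 11, 11, 14]

Final sorted array: [5, 11, 11, 14]

The merge sort proceeds by recursively splitting the array and merging sorted halves.
After all merges, the sorted array is [5, 11, 11, 14].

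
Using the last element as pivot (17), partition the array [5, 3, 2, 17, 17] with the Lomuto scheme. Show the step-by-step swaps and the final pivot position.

Lomuto partition with pivot = 17:

Initial array: [5, 3, 2, 17, 17]

arr[0]=5 <= 17: swap with position 0, array becomes [5, 3, 2, 17, 17]
arr[1]=3 <= 17: swap with position 1, array becomes [5, 3, 2, 17, 17]
arr[2]=2 <= 17: swap with position 2, array becomes [5, 3, 2, 17, 17]
arr[3]=17 <= 17: swap with position 3, array becomes [5, 3, 2, 17, 17]

Place pivot at position 4: [5, 3, 2, 17, 17]
Pivot position: 4

After partitioning with pivot 17, the array becomes [5, 3, 2, 17, 17]. The pivot is placed at index 4. All elements to the left of the pivot are <= 17, and all elements to the right are > 17.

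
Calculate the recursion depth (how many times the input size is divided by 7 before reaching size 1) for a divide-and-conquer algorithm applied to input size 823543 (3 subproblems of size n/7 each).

For divide and conquer with division factor 7:

Problem sizes at each level:
Level 0: 823543
Level 1: 117649
Level 2: 16807
Level 3: 2401
Level 4: 343
Level 5: 49
Level 6: 7
Level 7: 1

The root is level 0 and the size-1 base case is level 7 (the tree spans levels 0 through 7, i.e. 8 levels counting the root), so the depth is the number of divisions: log_7(823543) = 7

The recursion tree depth is log_7(823543) = 7. At each level, the problem size is divided by 7, so it takes 7 divisions to reduce to a base case of size 1. The algorithm makes 3 recursive calls at each level.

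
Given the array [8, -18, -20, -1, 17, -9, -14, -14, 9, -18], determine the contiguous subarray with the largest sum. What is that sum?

Using Kadane's algorithm on [8, -18, -20, -1, 17, -9, -14, -14, 9, -18]:

Scanning through the array:
Position 1 (value -18): max_ending_here = -10, max_so_far = 8
Position 2 (value -20): max_ending_here = -20, max_so_far = 8
Position 3 (value -1): max_ending_here = -1, max_so_far = 8
Position 4 (value 17): max_ending_here = 17, max_so_far = 17
Position 5 (value -9): max_ending_here = 8, max_so_far = 17
Position 6 (value -14): max_ending_here = -6, max_so_far = 17
Position 7 (value -14): max_ending_here = -14, max_so_far = 17
Position 8 (value 9): max_ending_here = 9, max_so_far = 17
Position 9 (value -18): max_ending_here = -9, max_so_far = 17

Maximum subarray: [17]
Maximum sum: 17

The maximum subarray is [17] with sum 17. This subarray runs from index 4 to index 4.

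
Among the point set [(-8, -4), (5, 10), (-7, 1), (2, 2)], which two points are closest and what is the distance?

Computing all pairwise distances among 4 points:

d((-8, -4), (5, 10)) = 19.105
d((-8, -4), (-7, 1)) = 5.099 <-- minimum
d((-8, -4), (2, 2)) = 11.6619
d((5, 10), (-7, 1)) = 15.0
d((5, 10), (2, 2)) = 8.544
d((-7, 1), (2, 2)) = 9.0554

Closest pair: (-8, -4) and (-7, 1) with distance 5.099

The closest pair is (-8, -4) and (-7, 1) with Euclidean distance 5.099. For 4 points, brute-force pairwise comparison is shown above. For large n, the divide-and-conquer algorithm (sort by x, recurse on halves, check the dividing strip) achieves O(n log n).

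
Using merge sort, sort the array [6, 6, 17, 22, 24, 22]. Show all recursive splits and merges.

Merge sort trace:

Split: [6, 6, 17, 22, 24, 22] -> [6, 6, 17] and [22, 24, 22]
  Split: [6, 6, 17] -> [6] and [6, 17]
    Split: [6, 17] -> [6] and [17]
    Merge: [6] + [17] -> [6, 17]
  Merge: [6] + [6, 17] -> [6, 6, 17]
  Split: [22, 24, 22] -> [22] and [24, 22]
    Split: [24, 22] -> [24] and [22]
    Merge: [24] + [22] -> [22, 24]
  Merge: [22] + [22, 24] -> [22, 22, 24]
Merge: [6, 6, 17] + [22, 22, 24] -> [6, 6, 17, 22, 22, 24]

Final sorted array: [6, 6, 17, 22, 22, 24]

The merge sort proceeds by recursively splitting the array and merging sorted halves.
After all merges, the sorted array is [6, 6, 17, 22, 22, 24].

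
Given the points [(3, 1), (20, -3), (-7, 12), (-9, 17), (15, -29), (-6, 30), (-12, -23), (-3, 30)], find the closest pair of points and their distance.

Computing all pairwise distances among 8 points:

d((3, 1), (20, -3)) = 17.4642
d((3, 1), (-7, 12)) = 14.8661
d((3, 1), (-9, 17)) = 20.0
d((3, 1), (15, -29)) = 32.311
d((3, 1), (-6, 30)) = 30.3645
d((3, 1), (-12, -23)) = 28.3019
d((3, 1), (-3, 30)) = 29.6142
d((20, -3), (-7, 12)) = 30.8869
d((20, -3), (-9, 17)) = 35.2278
d((20, -3), (15, -29)) = 26.4764
d((20, -3), (-6, 30)) = 42.0119
d((20, -3), (-12, -23)) = 37.7359
d((20, -3), (-3, 30)) = 40.2244
d((-7, 12), (-9, 17)) = 5.3852
d((-7, 12), (15, -29)) = 46.5296
d((-7, 12), (-6, 30)) = 18.0278
d((-7, 12), (-12, -23)) = 35.3553
d((-7, 12), (-3, 30)) = 18.4391
d((-9, 17), (15, -29)) = 51.8845
d((-9, 17), (-6, 30)) = 13.3417
d((-9, 17), (-12, -23)) = 40.1123
d((-9, 17), (-3, 30)) = 14.3178
d((15, -29), (-6, 30)) = 62.6259
d((15, -29), (-12, -23)) = 27.6586
d((15, -29), (-3, 30)) = 61.6847
d((-6, 30), (-12, -23)) = 53.3385
d((-6, 30), (-3, 30)) = 3.0 <-- minimum
d((-12, -23), (-3, 30)) = 53.7587

Closest pair: (-6, 30) and (-3, 30) with distance 3.0

The closest pair is (-6, 30) and (-3, 30) with Euclidean distance 3.0. For 8 points, brute-force pairwise comparison is shown above. For large n, the divide-and-conquer algorithm (sort by x, recurse on halves, check the dividing strip) achieves O(n log n).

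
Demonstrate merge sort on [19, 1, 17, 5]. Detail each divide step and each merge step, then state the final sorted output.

Merge sort trace:

Split: [19, 1, 17, 5] -> [19, 1] and [17, 5]
  Split: [19, 1] -> [19] and [1]
  Merge: [19] + [1] -> [1, 19]
  Split: [17, 5] -> [17] and [5]
  Merge: [17] + [5] -> [5, 17]
Merge: [1, 19] + [5, 17] -> [1, 5, 17, 19]

Final sorted array: [1, 5, 17, 19]

The merge sort proceeds by recursively splitting the array and merging sorted halves.
After all merges, the sorted array is [1, 5, 17, 19].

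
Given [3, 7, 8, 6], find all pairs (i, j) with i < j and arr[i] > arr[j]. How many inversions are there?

Finding inversions in [3, 7, 8, 6]:

(1, 3): arr[1]=7 > arr[3]=6
(2, 3): arr[2]=8 > arr[3]=6

Total inversions: 2

The array has 2 inversion(s): (1,3), (2,3). Each pair (i,j) satisfies i < j and arr[i] > arr[j].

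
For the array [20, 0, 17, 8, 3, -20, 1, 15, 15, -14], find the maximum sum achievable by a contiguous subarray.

Using Kadane's algorithm on [20, 0, 17, 8, 3, -20, 1, 15, 15, -14]:

Scanning through the array:
Position 1 (value 0): max_ending_here = 20, max_so_far = 20
Position 2 (value 17): max_ending_here = 37, max_so_far = 37
Position 3 (value 8): max_ending_here = 45, max_so_far = 45
Position 4 (value 3): max_ending_here = 48, max_so_far = 48
Position 5 (value -20): max_ending_here = 28, max_so_far = 48
Position 6 (value 1): max_ending_here = 29, max_so_far = 48
Position 7 (value 15): max_ending_here = 44, max_so_far = 48
Position 8 (value 15): max_ending_here = 59, max_so_far = 59
Position 9 (value -14): max_ending_here = 45, max_so_far = 59

Maximum subarray: [20, 0, 17, 8, 3, -20, 1, 15, 15]
Maximum sum: 59

The maximum subarray is [20, 0, 17, 8, 3, -20, 1, 15, 15] with sum 59. This subarray runs from index 0 to index 8.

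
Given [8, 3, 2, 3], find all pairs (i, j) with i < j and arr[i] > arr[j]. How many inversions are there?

Finding inversions in [8, 3, 2, 3]:

(0, 1): arr[0]=8 > arr[1]=3
(0, 2): arr[0]=8 > arr[2]=2
(0, 3): arr[0]=8 > arr[3]=3
(1, 2): arr[1]=3 > arr[2]=2

Total inversions: 4

The array has 4 inversion(s): (0,1), (0,2), (0,3), (1,2). Each pair (i,j) satisfies i < j and arr[i] > arr[j].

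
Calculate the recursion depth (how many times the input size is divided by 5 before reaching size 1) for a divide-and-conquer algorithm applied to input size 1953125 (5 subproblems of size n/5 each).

For divide and conquer with division factor 5:

Problem sizes at each level:
Level 0: 1953125
Level 1: 390625
Level 2: 78125
Level 3: 15625
Level 4: 3125
Level 5: 625
Level 6: 125
Level 7: 25
Level 8: 5
Level 9: 1

The root is level 0 and the size-1 base case is level 9 (the tree spans levels 0 through 9, i.e. 10 levels counting the root), so the depth is the number of divisions: log_5(1953125) = 9

The recursion tree depth is log_5(1953125) = 9. At each level, the problem size is divided by 5, so it takes 9 divisions to reduce to a base case of size 1. The algorithm makes 5 recursive calls at each level.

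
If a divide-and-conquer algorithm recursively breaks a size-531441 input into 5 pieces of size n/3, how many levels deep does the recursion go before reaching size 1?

For divide and conquer with division factor 3:

Problem sizes at each level:
Level 0: 531441
Level 1: 177147
Level 2: 59049
Level 3: 19683
Level 4: 6561
Level 5: 2187
Level 6: 729
Level 7: 243
Level 8: 81
Level 9: 27
Level 10: 9
Level 11: 3
Level 12: 1

The root is level 0 and the size-1 base case is level 12 (the tree spans levels 0 through 12, i.e. 13 levels counting the root), so the depth is the number of divisions: log_3(531441) = 12

The recursion tree depth is log_3(531441) = 12. At each level, the problem size is divided by 3, so it takes 12 divisions to reduce to a base case of size 1. The algorithm makes 5 recursive calls at each level.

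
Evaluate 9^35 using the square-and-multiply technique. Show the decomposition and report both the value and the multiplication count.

Computing 9^35 by squaring (build up from 9^1; each line after the first costs one multiplication):

9^1 = 9
9^2 = (9^1)^2 = 9^2 = 81
9^4 = (9^2)^2 = 81^2 = 6561
9^8 = (9^4)^2 = 6561^2 = 43046721
9^16 = (9^8)^2 = 43046721^2 = 1853020188851841
9^17 = 9 * 9^16 = 9 * 1853020188851841 = 16677181699666569
9^34 = (9^17)^2 = 16677181699666569^2 = 278128389443693511257285776231761
9^35 = 9 * 9^34 = 9 * 278128389443693511257285776231761 = 2503155504993241601315571986085849

Result: 2503155504993241601315571986085849
Multiplications needed: 7 (7 lines after 9^1)

9^35 = 2503155504993241601315571986085849. Using exponentiation by squaring, this requires 7 multiplications. The key idea: if the exponent is even, square the half-power; if odd, multiply by the base once.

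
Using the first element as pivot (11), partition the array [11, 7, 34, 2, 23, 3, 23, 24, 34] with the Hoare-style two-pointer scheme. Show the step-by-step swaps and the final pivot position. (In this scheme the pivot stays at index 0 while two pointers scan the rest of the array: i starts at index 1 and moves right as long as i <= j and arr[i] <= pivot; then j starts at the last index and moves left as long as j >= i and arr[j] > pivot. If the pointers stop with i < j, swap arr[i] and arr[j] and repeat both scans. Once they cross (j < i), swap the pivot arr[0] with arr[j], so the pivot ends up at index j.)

Hoare-style two-pointer partition with pivot = 11:

Initial array: [11, 7, 34, 2, 23, 3, 23, 24, 34]

Pointers start at i = 1, j = 8.
i stops at index 2 (arr[2]=34 > 11), j stops at index 5 (arr[5]=3 <= 11): swap arr[2] and arr[5], array becomes [11, 7, 3, 2, 23, 34, 23, 24, 34]
i ends at 4, j ends at 3: the pointers have crossed (j < i), so scanning stops.

Swap pivot arr[0] with arr[3] to place pivot at position 3: [2, 7, 3, 11, 23, 34, 23, 24, 34]
Pivot position: 3

After partitioning with pivot 11, the array becomes [2, 7, 3, 11, 23, 34, 23, 24, 34]. The pivot is placed at index 3. All elements to the left of the pivot are <= 11, and all elements to the right are > 11.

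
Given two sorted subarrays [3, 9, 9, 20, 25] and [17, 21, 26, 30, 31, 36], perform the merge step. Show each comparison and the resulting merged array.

Merging process:

Compare 3 vs 17: take 3 from left. Merged: [3]
Compare 9 vs 17: take 9 from left. Merged: [3, 9]
Compare 9 vs 17: take 9 from left. Merged: [3, 9, 9]
Compare 20 vs 17: take 17 from right. Merged: [3, 9, 9, 17]
Compare 20 vs 21: take 20 from left. Merged: [3, 9, 9, 17, 20]
Compare 25 vs 21: take 21 from right. Merged: [3, 9, 9, 17, 20, 21]
Compare 25 vs 26: take 25 from left. Merged: [3, 9, 9, 17, 20, 21, 25]
Append remaining from right: [26, 30, 31, 36]. Merged: [3, 9, 9, 17, 20, 21, 25, 26, 30, 31, 36]

Final merged array: [3, 9, 9, 17, 20, 21, 25, 26, 30, 31, 36]
Total comparisons: 7

The merged array is [3, 9, 9, 17, 20, 21, 25, 26, 30, 31, 36], requiring 7 comparisons. The merge step runs in O(n) time where n is the total number of elements.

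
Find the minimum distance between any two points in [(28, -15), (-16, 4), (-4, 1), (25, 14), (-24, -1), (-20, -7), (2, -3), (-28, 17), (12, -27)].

Computing all pairwise distances among 9 points:

d((28, -15), (-16, 4)) = 47.927
d((28, -15), (-4, 1)) = 35.7771
d((28, -15), (25, 14)) = 29.1548
d((28, -15), (-24, -1)) = 53.8516
d((28, -15), (-20, -7)) = 48.6621
d((28, -15), (2, -3)) = 28.6356
d((28, -15), (-28, 17)) = 64.4981
d((28, -15), (12, -27)) = 20.0
d((-16, 4), (-4, 1)) = 12.3693
d((-16, 4), (25, 14)) = 42.2019
d((-16, 4), (-24, -1)) = 9.434
d((-16, 4), (-20, -7)) = 11.7047
d((-16, 4), (2, -3)) = 19.3132
d((-16, 4), (-28, 17)) = 17.6918
d((-16, 4), (12, -27)) = 41.7732
d((-4, 1), (25, 14)) = 31.7805
d((-4, 1), (-24, -1)) = 20.0998
d((-4, 1), (-20, -7)) = 17.8885
d((-4, 1), (2, -3)) = 7.2111 <-- minimum
d((-4, 1), (-28, 17)) = 28.8444
d((-4, 1), (12, -27)) = 32.249
d((25, 14), (-24, -1)) = 51.2445
d((25, 14), (-20, -7)) = 49.6588
d((25, 14), (2, -3)) = 28.6007
d((25, 14), (-28, 17)) = 53.0848
d((25, 14), (12, -27)) = 43.0116
d((-24, -1), (-20, -7)) = 7.2111 <-- minimum
d((-24, -1), (2, -3)) = 26.0768
d((-24, -1), (-28, 17)) = 18.4391
d((-24, -1), (12, -27)) = 44.4072
d((-20, -7), (2, -3)) = 22.3607
d((-20, -7), (-28, 17)) = 25.2982
d((-20, -7), (12, -27)) = 37.7359
d((2, -3), (-28, 17)) = 36.0555
d((2, -3), (12, -27)) = 26.0
d((-28, 17), (12, -27)) = 59.4643

Minimum distance: 7.2111 (tie among 2 pairs: (-4, 1) and (2, -3); (-24, -1) and (-20, -7))

The minimum Euclidean distance is 7.2111. There is a tie: 2 pairs achieve this minimum — (-4, 1) and (2, -3); (-24, -1) and (-20, -7). Any of these is a valid closest pair. For 9 points, brute-force pairwise comparison is shown above. For large n, the divide-and-conquer algorithm (sort by x, recurse on halves, check the dividing strip) achieves O(n log n).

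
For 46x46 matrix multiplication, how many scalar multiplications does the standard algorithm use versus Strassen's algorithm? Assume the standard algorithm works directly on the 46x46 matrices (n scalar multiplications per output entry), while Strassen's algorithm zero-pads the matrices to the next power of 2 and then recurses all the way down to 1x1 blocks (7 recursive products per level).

Matrix multiplication for 46x46 matrices:

Strassen's algorithm requires power-of-2 dimensions. Pad 46x46 to 64x64 (next power of 2).

Standard algorithm: 46^3 = 97336 multiplications
Strassen's algorithm: 7^(log2(64)) = 7^6 = 117649 multiplications
Difference: 97336 - 117649 = -20313 (Strassen uses MORE here due to padding overhead — for small or just-over-power-of-2 n, padding can outweigh the per-level savings)

Standard: 97336 multiplications (46^3). Strassen: 117649 multiplications (7^6, after padding to 64x64). Strassen reduces 8 recursive multiplications to 7 at each level.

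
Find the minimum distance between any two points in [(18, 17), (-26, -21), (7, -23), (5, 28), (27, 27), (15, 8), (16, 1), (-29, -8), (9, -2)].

Computing all pairwise distances among 9 points:

d((18, 17), (-26, -21)) = 58.1378
d((18, 17), (7, -23)) = 41.4849
d((18, 17), (5, 28)) = 17.0294
d((18, 17), (27, 27)) = 13.4536
d((18, 17), (15, 8)) = 9.4868
d((18, 17), (16, 1)) = 16.1245
d((18, 17), (-29, -8)) = 53.2353
d((18, 17), (9, -2)) = 21.0238
d((-26, -21), (7, -23)) = 33.0606
d((-26, -21), (5, 28)) = 57.9828
d((-26, -21), (27, 27)) = 71.5052
d((-26, -21), (15, 8)) = 50.2195
d((-26, -21), (16, 1)) = 47.4131
d((-26, -21), (-29, -8)) = 13.3417
d((-26, -21), (9, -2)) = 39.8246
d((7, -23), (5, 28)) = 51.0392
d((7, -23), (27, 27)) = 53.8516
d((7, -23), (15, 8)) = 32.0156
d((7, -23), (16, 1)) = 25.632
d((7, -23), (-29, -8)) = 39.0
d((7, -23), (9, -2)) = 21.095
d((5, 28), (27, 27)) = 22.0227
d((5, 28), (15, 8)) = 22.3607
d((5, 28), (16, 1)) = 29.1548
d((5, 28), (-29, -8)) = 49.5177
d((5, 28), (9, -2)) = 30.2655
d((27, 27), (15, 8)) = 22.4722
d((27, 27), (16, 1)) = 28.2312
d((27, 27), (-29, -8)) = 66.0379
d((27, 27), (9, -2)) = 34.1321
d((15, 8), (16, 1)) = 7.0711 <-- minimum
d((15, 8), (-29, -8)) = 46.8188
d((15, 8), (9, -2)) = 11.6619
d((16, 1), (-29, -8)) = 45.8912
d((16, 1), (9, -2)) = 7.6158
d((-29, -8), (9, -2)) = 38.4708

Closest pair: (15, 8) and (16, 1) with distance 7.0711

The closest pair is (15, 8) and (16, 1) with Euclidean distance 7.0711. For 9 points, brute-force pairwise comparison is shown above. For large n, the divide-and-conquer algorithm (sort by x, recurse on halves, check the dividing strip) achieves O(n log n).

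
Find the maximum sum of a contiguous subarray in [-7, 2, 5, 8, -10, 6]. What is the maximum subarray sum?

Using Kadane's algorithm on [-7, 2, 5, 8, -10, 6]:

Scanning through the array:
Position 1 (value 2): max_ending_here = 2, max_so_far = 2
Position 2 (value 5): max_ending_here = 7, max_so_far = 7
Position 3 (value 8): max_ending_here = 15, max_so_far = 15
Position 4 (value -10): max_ending_here = 5, max_so_far = 15
Position 5 (value 6): max_ending_here = 11, max_so_far = 15

Maximum subarray: [2, 5, 8]
Maximum sum: 15

The maximum subarray is [2, 5, 8] with sum 15. This subarray runs from index 1 to index 3.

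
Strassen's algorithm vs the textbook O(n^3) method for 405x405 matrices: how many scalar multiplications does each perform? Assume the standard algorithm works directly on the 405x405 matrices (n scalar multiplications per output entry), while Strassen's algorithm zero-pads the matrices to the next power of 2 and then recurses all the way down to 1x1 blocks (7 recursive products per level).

Matrix multiplication for 405x405 matrices:

Strassen's algorithm requires power-of-2 dimensions. Pad 405x405 to 512x512 (next power of 2).

Standard algorithm: 405^3 = 66430125 multiplications
Strassen's algorithm: 7^(log2(512)) = 7^9 = 40353607 multiplications
Savings: 66430125 - 40353607 = 26076518 multiplications

Standard: 66430125 multiplications (405^3). Strassen: 40353607 multiplications (7^9, after padding to 512x512). Strassen reduces 8 recursive multiplications to 7 at each level.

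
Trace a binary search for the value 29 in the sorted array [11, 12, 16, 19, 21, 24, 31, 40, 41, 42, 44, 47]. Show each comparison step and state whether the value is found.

Binary search for 29 in [11, 12, 16, 19, 21, 24, 31, 40, 41, 42, 44, 47]:

lo=0, hi=11, mid=5, arr[mid]=24 -> 24 < 29, search right half
lo=6, hi=11, mid=8, arr[mid]=41 -> 41 > 29, search left half
lo=6, hi=7, mid=6, arr[mid]=31 -> 31 > 29, search left half
lo=6 > hi=5, target 29 not found

Binary search determines that 29 is not in the array after 3 comparisons. The search space was exhausted without finding the target.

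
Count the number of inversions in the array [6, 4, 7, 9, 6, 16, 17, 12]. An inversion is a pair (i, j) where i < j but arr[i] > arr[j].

Finding inversions in [6, 4, 7, 9, 6, 16, 17, 12]:

(0, 1): arr[0]=6 > arr[1]=4
(2, 4): arr[2]=7 > arr[4]=6
(3, 4): arr[3]=9 > arr[4]=6
(5, 7): arr[5]=16 > arr[7]=12
(6, 7): arr[6]=17 > arr[7]=12

Total inversions: 5

The array has 5 inversion(s): (0,1), (2,4), (3,4), (5,7), (6,7). Each pair (i,j) satisfies i < j and arr[i] > arr[j].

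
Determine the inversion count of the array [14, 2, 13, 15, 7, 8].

Finding inversions in [14, 2, 13, 15, 7, 8]:

(0, 1): arr[0]=14 > arr[1]=2
(0, 2): arr[0]=14 > arr[2]=13
(0, 4): arr[0]=14 > arr[4]=7
(0, 5): arr[0]=14 > arr[5]=8
(2, 4): arr[2]=13 > arr[4]=7
(2, 5): arr[2]=13 > arr[5]=8
(3, 4): arr[3]=15 > arr[4]=7
(3, 5): arr[3]=15 > arr[5]=8

Total inversions: 8

The array has 8 inversion(s): (0,1), (0,2), (0,4), (0,5), (2,4), (2,5), (3,4), (3,5). Each pair (i,j) satisfies i < j and arr[i] > arr[j].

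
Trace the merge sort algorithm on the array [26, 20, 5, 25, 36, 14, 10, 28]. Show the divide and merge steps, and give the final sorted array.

Merge sort trace:

Split: [26, 20, 5, 25, 36, 14, 10, 28] -> [26, 20, 5, 25] and [36, 14, 10, 28]
  Split: [26, 20, 5, 25] -> [26, 20] and [5, 25]
    Split: [26, 20] -> [26] and [20]
    Merge: [26] + [20] -> [20, 26]
    Split: [5, 25] -> [5] and [25]
    Merge: [5] + [25] -> [5, 25]
  Merge: [20, 26] + [5, 25] -> [5, 20, 25, 26]
  Split: [36, 14, 10, 28] -> [36, 14] and [10, 28]
    Split: [36, 14] -> [36] and [14]
    Merge: [36] + [14] -> [14, 36]
    Split: [10, 28] -> [10] and [28]
    Merge: [10] + [28] -> [10, 28]
  Merge: [14, 36] + [10, 28] -> [10, 14, 28, 36]
Merge: [5, 20, 25, 26] + [10, 14, 28, 36] -> [5, 10, 14, 20, 25, 26, 28, 36]

Final sorted array: [5, 10, 14, 20, 25, 26, 28, 36]

The merge sort proceeds by recursively splitting the array and merging sorted halves.
After all merges, the sorted array is [5, 10, 14, 20, 25, 26, 28, 36].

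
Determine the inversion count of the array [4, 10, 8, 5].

Finding inversions in [4, 10, 8, 5]:

(1, 2): arr[1]=10 > arr[2]=8
(1, 3): arr[1]=10 > arr[3]=5
(2, 3): arr[2]=8 > arr[3]=5

Total inversions: 3

The array has 3 inversion(s): (1,2), (1,3), (2,3). Each pair (i,j) satisfies i < j and arr[i] > arr[j].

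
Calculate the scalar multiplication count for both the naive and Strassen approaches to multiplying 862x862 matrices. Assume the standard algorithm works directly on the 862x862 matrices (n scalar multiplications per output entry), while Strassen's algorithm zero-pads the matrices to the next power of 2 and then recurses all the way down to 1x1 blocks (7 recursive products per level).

Matrix multiplication for 862x862 matrices:

Strassen's algorithm requires power-of-2 dimensions. Pad 862x862 to 1024x1024 (next power of 2).

Standard algorithm: 862^3 = 640503928 multiplications
Strassen's algorithm: 7^(log2(1024)) = 7^10 = 282475249 multiplications
Savings: 640503928 - 282475249 = 358028679 multiplications

Standard: 640503928 multiplications (862^3). Strassen: 282475249 multiplications (7^10, after padding to 1024x1024). Strassen reduces 8 recursive multiplications to 7 at each level.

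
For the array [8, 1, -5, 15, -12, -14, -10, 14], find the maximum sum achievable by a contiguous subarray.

Using Kadane's algorithm on [8, 1, -5, 15, -12, -14, -10, 14]:

Scanning through the array:
Position 1 (value 1): max_ending_here = 9, max_so_far = 9
Position 2 (value -5): max_ending_here = 4, max_so_far = 9
Position 3 (value 15): max_ending_here = 19, max_so_far = 19
Position 4 (value -12): max_ending_here = 7, max_so_far = 19
Position 5 (value -14): max_ending_here = -7, max_so_far = 19
Position 6 (value -10): max_ending_here = -10, max_so_far = 19
Position 7 (value 14): max_ending_here = 14, max_so_far = 19

Maximum subarray: [8, 1, -5, 15]
Maximum sum: 19

The maximum subarray is [8, 1, -5, 15] with sum 19. This subarray runs from index 0 to index 3.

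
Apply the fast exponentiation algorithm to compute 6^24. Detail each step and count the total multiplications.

Computing 6^24 by squaring (build up from 6^1; each line after the first costs one multiplication):

6^1 = 6
6^2 = (6^1)^2 = 6^2 = 36
6^3 = 6 * 6^2 = 6 * 36 = 216
6^6 = (6^3)^2 = 216^2 = 46656
6^12 = (6^6)^2 = 46656^2 = 2176782336
6^24 = (6^12)^2 = 2176782336^2 = 4738381338321616896

Result: 4738381338321616896
Multiplications needed: 5 (5 lines after 6^1)

6^24 = 4738381338321616896. Using exponentiation by squaring, this requires 5 multiplications. The key idea: if the exponent is even, square the half-power; if odd, multiply by the base once.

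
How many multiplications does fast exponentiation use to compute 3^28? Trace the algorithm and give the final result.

Computing 3^28 by squaring (build up from 3^1; each line after the first costs one multiplication):

3^1 = 3
3^2 = (3^1)^2 = 3^2 = 9
3^3 = 3 * 3^2 = 3 * 9 = 27
3^6 = (3^3)^2 = 27^2 = 729
3^7 = 3 * 3^6 = 3 * 729 = 2187
3^14 = (3^7)^2 = 2187^2 = 4782969
3^28 = (3^14)^2 = 4782969^2 = 22876792454961

Result: 22876792454961
Multiplications needed: 6 (6 lines after 3^1)

3^28 = 22876792454961. Using exponentiation by squaring, this requires 6 multiplications. The key idea: if the exponent is even, square the half-power; if odd, multiply by the base once.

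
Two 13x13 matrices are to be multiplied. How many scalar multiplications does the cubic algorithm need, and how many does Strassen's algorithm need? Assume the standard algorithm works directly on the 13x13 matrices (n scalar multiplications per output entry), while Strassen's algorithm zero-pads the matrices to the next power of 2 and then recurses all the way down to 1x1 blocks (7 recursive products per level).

Matrix multiplication for 13x13 matrices:

Strassen's algorithm requires power-of-2 dimensions. Pad 13x13 to 16x16 (next power of 2).

Standard algorithm: 13^3 = 2197 multiplications
Strassen's algorithm: 7^(log2(16)) = 7^4 = 2401 multiplications
Difference: 2197 - 2401 = -204 (Strassen uses MORE here due to padding overhead — for small or just-over-power-of-2 n, padding can outweigh the per-level savings)

Standard: 2197 multiplications (13^3). Strassen: 2401 multiplications (7^4, after padding to 16x16). Strassen reduces 8 recursive multiplications to 7 at each level.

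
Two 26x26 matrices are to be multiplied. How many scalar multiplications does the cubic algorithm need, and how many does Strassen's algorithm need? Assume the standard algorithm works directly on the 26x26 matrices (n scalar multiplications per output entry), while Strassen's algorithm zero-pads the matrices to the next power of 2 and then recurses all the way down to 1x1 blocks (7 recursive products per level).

Matrix multiplication for 26x26 matrices:

Strassen's algorithm requires power-of-2 dimensions. Pad 26x26 to 32x32 (next power of 2).

Standard algorithm: 26^3 = 17576 multiplications
Strassen's algorithm: 7^(log2(32)) = 7^5 = 16807 multiplications
Savings: 17576 - 16807 = 769 multiplications

Standard: 17576 multiplications (26^3). Strassen: 16807 multiplications (7^5, after padding to 32x32). Strassen reduces 8 recursive multiplications to 7 at each level.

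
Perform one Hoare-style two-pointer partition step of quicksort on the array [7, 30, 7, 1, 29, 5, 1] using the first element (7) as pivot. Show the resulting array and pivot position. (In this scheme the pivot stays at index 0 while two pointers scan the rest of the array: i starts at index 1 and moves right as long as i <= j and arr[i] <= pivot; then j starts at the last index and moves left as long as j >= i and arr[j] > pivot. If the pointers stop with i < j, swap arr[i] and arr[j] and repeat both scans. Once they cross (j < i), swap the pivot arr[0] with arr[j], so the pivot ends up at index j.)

Hoare-style two-pointer partition with pivot = 7:

Initial array: [7, 30, 7, 1, 29, 5, 1]

Pointers start at i = 1, j = 6.
i stops at index 1 (arr[1]=30 > 7), j stops at index 6 (arr[6]=1 <= 7): swap arr[1] and arr[6], array becomes [7, 1, 7, 1, 29, 5, 30]
i stops at index 4 (arr[4]=29 > 7), j stops at index 5 (arr[5]=5 <= 7): swap arr[4] and arr[5], array becomes [7, 1, 7, 1, 5, 29, 30]
i ends at 5, j ends at 4: the pointers have crossed (j < i), so scanning stops.

Swap pivot arr[0] with arr[4] to place pivot at position 4: [5, 1, 7, 1, 7, 29, 30]
Pivot position: 4

After partitioning with pivot 7, the array becomes [5, 1, 7, 1, 7, 29, 30]. The pivot is placed at index 4. All elements to the left of the pivot are <= 7, and all elements to the right are > 7.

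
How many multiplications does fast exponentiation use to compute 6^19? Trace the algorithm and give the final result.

Computing 6^19 by squaring (build up from 6^1; each line after the first costs one multiplication):

6^1 = 6
6^2 = (6^1)^2 = 6^2 = 36
6^4 = (6^2)^2 = 36^2 = 1296
6^8 = (6^4)^2 = 1296^2 = 1679616
6^9 = 6 * 6^8 = 6 * 1679616 = 10077696
6^18 = (6^9)^2 = 10077696^2 = 101559956668416
6^19 = 6 * 6^18 = 6 * 101559956668416 = 609359740010496

Result: 609359740010496
Multiplications needed: 6 (6 lines after 6^1)

6^19 = 609359740010496. Using exponentiation by squaring, this requires 6 multiplications. The key idea: if the exponent is even, square the half-power; if odd, multiply by the base once.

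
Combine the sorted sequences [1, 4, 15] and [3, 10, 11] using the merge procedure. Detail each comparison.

Merging process:

Compare 1 vs 3: take 1 from left. Merged: [1]
Compare 4 vs 3: take 3 from right. Merged: [1, 3]
Compare 4 vs 10: take 4 from left. Merged: [1, 3, 4]
Compare 15 vs 10: take 10 from right. Merged: [1, 3, 4, 10]
Compare 15 vs 11: take 11 from right. Merged: [1, 3, 4, 10, 11]
Append remaining from left: [15]. Merged: [1, 3, 4, 10, 11, 15]

Final merged array: [1, 3, 4, 10, 11, 15]
Total comparisons: 5

The merged array is [1, 3, 4, 10, 11, 15], requiring 5 comparisons. The merge step runs in O(n) time where n is the total number of elements.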